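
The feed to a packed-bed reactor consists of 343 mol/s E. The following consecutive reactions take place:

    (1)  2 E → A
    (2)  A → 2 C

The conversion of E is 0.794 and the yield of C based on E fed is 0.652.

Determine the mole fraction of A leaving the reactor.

0.0764

Conversion of E: E consumed = 2ξ₁ = 0.794 × 343 → ξ₁ = 136.2 mol/s.
Yield of C: 2ξ₂ / 343 = 0.652 → ξ₂ = 111.8 mol/s.
Outlet amounts (n = n₀ + Σ ν·ξ):
  E: 343 − 2(136.2) = 70.66
  A: 0 + 1(136.2) − 1(111.8) = 24.35
  C: 0 + 2(111.8) = 223.6
Total out = 318.6 mol/s; y_A = 24.35 / 318.6 = 0.07643.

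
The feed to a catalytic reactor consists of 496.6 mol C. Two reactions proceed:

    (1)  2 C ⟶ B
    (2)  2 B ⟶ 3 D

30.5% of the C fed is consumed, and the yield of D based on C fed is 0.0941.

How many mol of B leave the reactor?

44.6 mol

Conversion of C: C consumed = 2ξ₁ = 0.305 × 496.6 → ξ₁ = 75.73 mol.
Yield of D: 3ξ₂ / 496.6 = 0.0941 → ξ₂ = 15.58 mol.
Outlet amounts (n = n₀ + Σ ν·ξ):
  C: 496.6 − 2(75.73) = 345.1
  B: 0 + 1(75.73) − 2(15.58) = 44.58
  D: 0 + 3(15.58) = 46.73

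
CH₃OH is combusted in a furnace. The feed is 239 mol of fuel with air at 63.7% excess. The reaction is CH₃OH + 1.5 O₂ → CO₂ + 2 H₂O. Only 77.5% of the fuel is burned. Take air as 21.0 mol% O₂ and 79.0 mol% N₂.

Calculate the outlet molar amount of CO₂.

Stoichiometric O₂ = 1.5 × 239 = 358.5 mol; O₂ fed = 358.5 × 1.637 = 586.9 mol.
N₂ fed = 586.9 × 79/21 = 2208 mol.
Fuel reacted = 0.775 × 239 → ξ = 185.2 mol.
Outlet (n = n₀ + ν ξ):
  CH₃OH: 239 − 1(185.2) = 53.78
  O₂: 586.9 − 1.5(185.2) = 309
  N₂: 2208 (inert)
  CO₂: 0 + 1(185.2) = 185.2
  H₂O: 0 + 2(185.2) = 370.4

185 mol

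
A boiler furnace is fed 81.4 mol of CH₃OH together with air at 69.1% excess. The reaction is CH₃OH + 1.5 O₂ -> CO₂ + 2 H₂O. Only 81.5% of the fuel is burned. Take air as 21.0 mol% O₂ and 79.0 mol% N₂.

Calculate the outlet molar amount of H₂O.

133 mol

Stoichiometric O₂ = 1.5 × 81.4 = 122.1 mol; O₂ fed = 122.1 × 1.691 = 206.5 mol.
N₂ fed = 206.5 × 79/21 = 776.7 mol.
Fuel reacted = 0.815 × 81.4 → ξ = 66.34 mol.
Outlet (n = n₀ + ν ξ):
  CH₃OH: 81.4 − 1(66.34) = 15.06
  O₂: 206.5 − 1.5(66.34) = 107
  N₂: 776.7 (inert)
  CO₂: 0 + 1(66.34) = 66.34
  H₂O: 0 + 2(66.34) = 132.7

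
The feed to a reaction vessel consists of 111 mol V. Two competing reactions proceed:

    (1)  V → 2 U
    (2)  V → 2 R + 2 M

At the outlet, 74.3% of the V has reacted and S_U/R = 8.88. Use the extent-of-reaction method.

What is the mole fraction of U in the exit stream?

Conversion of V: V consumed = 0.743 × 111 = 82.47 mol = 1ξ₁ + 1ξ₂.
Selectivity: 2ξ₁ / (2ξ₂) = 8.88 → ξ₁ = 8.88 ξ₂.
Substitute: (1·8.88 + 1) ξ₂ = 82.47 → ξ₂ = 8.347 mol, ξ₁ = 74.13 mol.
Outlet amounts (n = n₀ + Σ ν·ξ):
  V: 111 − 1(74.13) − 1(8.347) = 28.53
  U: 0 + 2(74.13) = 148.3
  R: 0 + 2(8.347) = 16.69
  M: 0 + 2(8.347) = 16.69
Total out = 210.2 mol; y_U = 148.3 / 210.2 = 0.7054.

0.705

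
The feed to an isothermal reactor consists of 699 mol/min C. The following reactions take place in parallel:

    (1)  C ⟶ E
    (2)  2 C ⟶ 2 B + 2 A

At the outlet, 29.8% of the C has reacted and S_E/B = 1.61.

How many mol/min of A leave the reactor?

Conversion of C: C consumed = 0.298 × 699 = 208.3 mol/min = 1ξ₁ + 2ξ₂.
Selectivity: 1ξ₁ / (2ξ₂) = 1.61 → ξ₁ = 3.22 ξ₂.
Substitute: (1·3.22 + 2) ξ₂ = 208.3 → ξ₂ = 39.9 mol/min, ξ₁ = 128.5 mol/min.
Outlet amounts (n = n₀ + Σ ν·ξ):
  C: 699 − 1(128.5) − 2(39.9) = 490.7
  E: 0 + 1(128.5) = 128.5
  B: 0 + 2(39.9) = 79.81
  A: 0 + 2(39.9) = 79.81

79.8 mol/min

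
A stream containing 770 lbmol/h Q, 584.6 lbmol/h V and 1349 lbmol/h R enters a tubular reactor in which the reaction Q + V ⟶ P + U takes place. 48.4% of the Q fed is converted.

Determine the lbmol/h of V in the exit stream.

Q reacted = 0.484 × 770 = 372.7 lbmol/h; ν_Q = −1, so ξ = 372.7/1 = 372.7 lbmol/h.
Outlet amounts (n = n₀ + ν ξ):
  Q: 770 − 1(372.7) = 397.3
  V: 584.6 − 1(372.7) = 211.9
  P: 0 + 1(372.7) = 372.7
  U: 0 + 1(372.7) = 372.7
  R: 1349 (inert)

212 lbmol/h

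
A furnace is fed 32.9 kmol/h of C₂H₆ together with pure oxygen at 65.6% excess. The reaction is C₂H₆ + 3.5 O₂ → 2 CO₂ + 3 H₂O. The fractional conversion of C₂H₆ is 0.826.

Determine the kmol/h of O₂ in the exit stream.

Stoichiometric O₂ = 3.5 × 32.9 = 115.1 kmol/h; O₂ fed = 115.1 × 1.656 = 190.7 kmol/h.
Fuel reacted = 0.826 × 32.9 → ξ = 27.18 kmol/h.
Outlet (n = n₀ + ν ξ):
  C₂H₆: 32.9 − 1(27.18) = 5.725
  O₂: 190.7 − 3.5(27.18) = 95.57
  CO₂: 0 + 2(27.18) = 54.35
  H₂O: 0 + 3(27.18) = 81.53

95.6 kmol/h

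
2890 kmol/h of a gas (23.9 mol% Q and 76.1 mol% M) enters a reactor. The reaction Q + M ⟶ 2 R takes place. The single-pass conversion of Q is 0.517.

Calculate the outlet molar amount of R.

714 kmol/h

Q reacted = 0.517 × 690.7 = 357.1 kmol/h; ν_Q = −1, so ξ = 357.1/1 = 357.1 kmol/h.
Outlet amounts (n = n₀ + ν ξ):
  Q: 690.7 − 1(357.1) = 333.6
  M: 2199 − 1(357.1) = 1842
  R: 0 + 2(357.1) = 714.2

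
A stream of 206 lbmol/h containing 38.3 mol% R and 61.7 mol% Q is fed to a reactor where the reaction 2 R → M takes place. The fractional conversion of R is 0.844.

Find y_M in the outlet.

0.193

R reacted = 0.844 × 78.9 = 66.59 lbmol/h; ν_R = −2, so ξ = 66.59/2 = 33.29 lbmol/h.
Outlet amounts (n = n₀ + ν ξ):
  R: 78.9 − 2(33.29) = 12.31
  M: 0 + 1(33.29) = 33.29
  Q: 127.1 (inert)
Total out = 172.7 lbmol/h; y_M = 33.29 / 172.7 = 0.1928.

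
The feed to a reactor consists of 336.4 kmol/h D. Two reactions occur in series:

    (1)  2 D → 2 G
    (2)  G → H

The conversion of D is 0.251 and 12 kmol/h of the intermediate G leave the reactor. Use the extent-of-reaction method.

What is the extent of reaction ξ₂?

ξ₂ = 72.4 kmol/h

Conversion of D: D consumed = 2ξ₁ = 0.251 × 336.4 → ξ₁ = 42.22 kmol/h.
G balance: n_G = 0 + 2ξ₁ − 1ξ₂ = 12 → ξ₂ = (2·42.22 − 12)/1 = 72.44 kmol/h.
Outlet amounts (n = n₀ + Σ ν·ξ):
  D: 336.4 − 2(42.22) = 252
  G: 0 + 2(42.22) − 1(72.44) = 12
  H: 0 + 1(72.44) = 72.44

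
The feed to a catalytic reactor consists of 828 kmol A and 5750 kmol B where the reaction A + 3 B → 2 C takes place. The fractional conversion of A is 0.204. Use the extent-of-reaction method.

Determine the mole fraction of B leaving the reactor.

0.84

A reacted = 0.204 × 828 = 168.9 kmol; ν_A = −1, so ξ = 168.9/1 = 168.9 kmol.
Outlet amounts (n = n₀ + ν ξ):
  A: 828 − 1(168.9) = 659.1
  B: 5750 − 3(168.9) = 5243
  C: 0 + 2(168.9) = 337.8
Total out = 6240 kmol; y_B = 5243 / 6240 = 0.8402.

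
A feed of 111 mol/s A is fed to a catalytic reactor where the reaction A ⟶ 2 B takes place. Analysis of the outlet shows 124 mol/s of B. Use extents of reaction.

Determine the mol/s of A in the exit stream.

For B: n = n₀ + 2ξ → 124 = 0 + 2ξ, giving ξ = 62 mol/s.
Outlet amounts (n = n₀ + ν ξ):
  A: 111 − 1(62) = 49
  B: 0 + 2(62) = 124

49 mol/s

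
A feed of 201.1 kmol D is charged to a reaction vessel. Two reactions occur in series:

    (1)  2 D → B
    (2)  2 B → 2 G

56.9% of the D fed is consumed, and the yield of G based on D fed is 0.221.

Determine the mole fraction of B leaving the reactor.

Conversion of D: D consumed = 2ξ₁ = 0.569 × 201.1 → ξ₁ = 57.21 kmol.
Yield of G: 2ξ₂ / 201.1 = 0.221 → ξ₂ = 22.22 kmol.
Outlet amounts (n = n₀ + Σ ν·ξ):
  D: 201.1 − 2(57.21) = 86.67
  B: 0 + 1(57.21) − 2(22.22) = 12.77
  G: 0 + 2(22.22) = 44.44
Total out = 143.9 kmol; y_B = 12.77 / 143.9 = 0.08875.

0.0887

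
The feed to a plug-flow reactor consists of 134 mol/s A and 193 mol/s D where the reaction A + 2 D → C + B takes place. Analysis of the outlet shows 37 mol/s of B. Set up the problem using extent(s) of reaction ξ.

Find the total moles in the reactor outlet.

290 mol/s

For B: n = n₀ + 1ξ → 37 = 0 + 1ξ, giving ξ = 37 mol/s.
Outlet amounts (n = n₀ + ν ξ):
  A: 134 − 1(37) = 97
  D: 193 − 2(37) = 119
  C: 0 + 1(37) = 37
  B: 0 + 1(37) = 37
Total out = 97 + 119 + 37 + 37 = 290 mol/s.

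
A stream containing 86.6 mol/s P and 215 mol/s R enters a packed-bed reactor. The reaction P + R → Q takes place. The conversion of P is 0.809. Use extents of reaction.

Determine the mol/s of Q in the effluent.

70.1 mol/s

P reacted = 0.809 × 86.6 = 70.06 mol/s; ν_P = −1, so ξ = 70.06/1 = 70.06 mol/s.
Outlet amounts (n = n₀ + ν ξ):
  P: 86.6 − 1(70.06) = 16.54
  R: 215 − 1(70.06) = 144.9
  Q: 0 + 1(70.06) = 70.06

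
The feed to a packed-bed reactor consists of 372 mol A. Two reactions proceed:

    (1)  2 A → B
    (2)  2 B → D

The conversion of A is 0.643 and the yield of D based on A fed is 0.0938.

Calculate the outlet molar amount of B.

49.8 mol

Conversion of A: A consumed = 2ξ₁ = 0.643 × 372 → ξ₁ = 119.6 mol.
Yield of D: 1ξ₂ / 372 = 0.0938 → ξ₂ = 34.89 mol.
Outlet amounts (n = n₀ + Σ ν·ξ):
  A: 372 − 2(119.6) = 132.8
  B: 0 + 1(119.6) − 2(34.89) = 49.81
  D: 0 + 1(34.89) = 34.89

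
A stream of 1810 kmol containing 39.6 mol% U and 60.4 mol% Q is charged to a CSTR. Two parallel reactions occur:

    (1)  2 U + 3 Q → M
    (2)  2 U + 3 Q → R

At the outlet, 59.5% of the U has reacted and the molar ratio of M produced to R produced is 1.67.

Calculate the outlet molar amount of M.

Conversion of U: U consumed = 0.595 × 716.8 = 426.5 kmol = 2ξ₁ + 2ξ₂.
Selectivity: 1ξ₁ / (1ξ₂) = 1.67 → ξ₁ = 1.67 ξ₂.
Substitute: (2·1.67 + 2) ξ₂ = 426.5 → ξ₂ = 79.86 kmol, ξ₁ = 133.4 kmol.
Outlet amounts (n = n₀ + Σ ν·ξ):
  U: 716.8 − 2(133.4) − 2(79.86) = 290.3
  Q: 1093 − 3(133.4) − 3(79.86) = 453.5
  M: 0 + 1(133.4) = 133.4
  R: 0 + 1(79.86) = 79.86

133 kmol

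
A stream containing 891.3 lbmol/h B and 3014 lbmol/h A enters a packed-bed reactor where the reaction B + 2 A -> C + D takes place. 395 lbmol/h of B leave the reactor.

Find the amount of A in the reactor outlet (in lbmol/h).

For B: n = n₀ − 1ξ → 395 = 891.3 − 1ξ, giving ξ = 496.3 lbmol/h.
Outlet amounts (n = n₀ + ν ξ):
  B: 891.3 − 1(496.3) = 395
  A: 3014 − 2(496.3) = 2021
  C: 0 + 1(496.3) = 496.3
  D: 0 + 1(496.3) = 496.3

2020 lbmol/h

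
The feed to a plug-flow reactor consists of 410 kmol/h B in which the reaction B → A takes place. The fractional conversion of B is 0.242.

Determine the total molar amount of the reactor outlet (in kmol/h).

B reacted = 0.242 × 410 = 99.22 kmol/h; ν_B = −1, so ξ = 99.22/1 = 99.22 kmol/h.
Outlet amounts (n = n₀ + ν ξ):
  B: 410 − 1(99.22) = 310.8
  A: 0 + 1(99.22) = 99.22
Total out = 310.8 + 99.22 = 410 kmol/h.

410 kmol/h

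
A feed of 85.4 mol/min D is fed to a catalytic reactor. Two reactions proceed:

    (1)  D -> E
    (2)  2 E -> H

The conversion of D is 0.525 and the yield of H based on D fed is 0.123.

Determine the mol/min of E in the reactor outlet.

23.8 mol/min

Conversion of D: D consumed = 1ξ₁ = 0.525 × 85.4 → ξ₁ = 44.84 mol/min.
Yield of H: 1ξ₂ / 85.4 = 0.123 → ξ₂ = 10.5 mol/min.
Outlet amounts (n = n₀ + Σ ν·ξ):
  D: 85.4 − 1(44.84) = 40.56
  E: 0 + 1(44.84) − 2(10.5) = 23.83
  H: 0 + 1(10.5) = 10.5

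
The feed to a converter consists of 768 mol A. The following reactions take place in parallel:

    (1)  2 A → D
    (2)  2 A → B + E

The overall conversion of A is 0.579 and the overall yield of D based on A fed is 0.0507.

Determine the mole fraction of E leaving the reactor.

Yield of D: 1ξ₁ / 768 = 0.0507 → ξ₁ = 38.94 mol.
Conversion of A: 2ξ₁ + 2ξ₂ = 0.579 × 768 = 444.7 → ξ₂ = 183.4 mol.
Outlet amounts (n = n₀ + Σ ν·ξ):
  A: 768 − 2(38.94) − 2(183.4) = 323.3
  D: 0 + 1(38.94) = 38.94
  B: 0 + 1(183.4) = 183.4
  E: 0 + 1(183.4) = 183.4
Total out = 729.1 mol; y_E = 183.4 / 729.1 = 0.2516.

0.252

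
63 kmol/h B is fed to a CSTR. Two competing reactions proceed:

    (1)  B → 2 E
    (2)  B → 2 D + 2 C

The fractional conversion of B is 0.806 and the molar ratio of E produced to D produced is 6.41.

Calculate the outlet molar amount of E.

Conversion of B: B consumed = 0.806 × 63 = 50.78 kmol/h = 1ξ₁ + 1ξ₂.
Selectivity: 2ξ₁ / (2ξ₂) = 6.41 → ξ₁ = 6.41 ξ₂.
Substitute: (1·6.41 + 1) ξ₂ = 50.78 → ξ₂ = 6.853 kmol/h, ξ₁ = 43.93 kmol/h.
Outlet amounts (n = n₀ + Σ ν·ξ):
  B: 63 − 1(43.93) − 1(6.853) = 12.22
  E: 0 + 2(43.93) = 87.85
  D: 0 + 2(6.853) = 13.71
  C: 0 + 2(6.853) = 13.71

87.9 kmol/h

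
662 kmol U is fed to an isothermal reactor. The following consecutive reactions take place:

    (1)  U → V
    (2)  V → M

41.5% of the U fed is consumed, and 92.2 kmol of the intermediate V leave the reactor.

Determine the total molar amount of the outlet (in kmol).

662 kmol

Conversion of U: U consumed = 1ξ₁ = 0.415 × 662 → ξ₁ = 274.7 kmol.
V balance: n_V = 0 + 1ξ₁ − 1ξ₂ = 92.2 → ξ₂ = (1·274.7 − 92.2)/1 = 182.5 kmol.
Outlet amounts (n = n₀ + Σ ν·ξ):
  U: 662 − 1(274.7) = 387.3
  V: 0 + 1(274.7) − 1(182.5) = 92.2
  M: 0 + 1(182.5) = 182.5
Total out = 387.3 + 92.2 + 182.5 = 662 kmol.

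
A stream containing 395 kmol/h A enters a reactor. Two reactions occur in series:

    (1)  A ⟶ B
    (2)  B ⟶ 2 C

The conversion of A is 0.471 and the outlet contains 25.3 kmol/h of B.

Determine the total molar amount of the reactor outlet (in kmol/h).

Conversion of A: A consumed = 1ξ₁ = 0.471 × 395 → ξ₁ = 186 kmol/h.
B balance: n_B = 0 + 1ξ₁ − 1ξ₂ = 25.3 → ξ₂ = (1·186 − 25.3)/1 = 160.7 kmol/h.
Outlet amounts (n = n₀ + Σ ν·ξ):
  A: 395 − 1(186) = 209
  B: 0 + 1(186) − 1(160.7) = 25.3
  C: 0 + 2(160.7) = 321.5
Total out = 209 + 25.3 + 321.5 = 555.7 kmol/h.

556 kmol/h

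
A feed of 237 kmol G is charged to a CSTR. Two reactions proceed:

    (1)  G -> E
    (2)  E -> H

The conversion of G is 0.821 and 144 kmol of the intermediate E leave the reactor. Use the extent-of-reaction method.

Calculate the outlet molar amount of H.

Conversion of G: G consumed = 1ξ₁ = 0.821 × 237 → ξ₁ = 194.6 kmol.
E balance: n_E = 0 + 1ξ₁ − 1ξ₂ = 144 → ξ₂ = (1·194.6 − 144)/1 = 50.58 kmol.
Outlet amounts (n = n₀ + Σ ν·ξ):
  G: 237 − 1(194.6) = 42.42
  E: 0 + 1(194.6) − 1(50.58) = 144
  H: 0 + 1(50.58) = 50.58

50.6 kmol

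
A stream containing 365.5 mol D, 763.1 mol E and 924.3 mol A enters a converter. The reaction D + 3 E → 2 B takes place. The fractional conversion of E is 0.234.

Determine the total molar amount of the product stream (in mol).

E reacted = 0.234 × 763.1 = 178.6 mol; ν_E = −3, so ξ = 178.6/3 = 59.52 mol.
Outlet amounts (n = n₀ + ν ξ):
  D: 365.5 − 1(59.52) = 306
  E: 763.1 − 3(59.52) = 584.5
  B: 0 + 2(59.52) = 119
  A: 924.3 (inert)
Total out = 306 + 584.5 + 119 + 924.3 = 1934 mol.

1930 mol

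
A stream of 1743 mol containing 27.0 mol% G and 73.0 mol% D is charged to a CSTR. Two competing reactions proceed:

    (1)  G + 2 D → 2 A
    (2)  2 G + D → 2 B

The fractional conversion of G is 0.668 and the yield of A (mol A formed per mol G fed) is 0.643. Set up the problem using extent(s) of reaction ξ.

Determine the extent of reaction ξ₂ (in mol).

Yield of A: 2ξ₁ / 470.6 = 0.643 → ξ₁ = 151.3 mol.
Conversion of G: 1ξ₁ + 2ξ₂ = 0.668 × 470.6 = 314.4 → ξ₂ = 81.53 mol.
Outlet amounts (n = n₀ + Σ ν·ξ):
  G: 470.6 − 1(151.3) − 2(81.53) = 156.2
  D: 1272 − 2(151.3) − 1(81.53) = 888.3
  A: 0 + 2(151.3) = 302.6
  B: 0 + 2(81.53) = 163.1

ξ₂ = 81.5 mol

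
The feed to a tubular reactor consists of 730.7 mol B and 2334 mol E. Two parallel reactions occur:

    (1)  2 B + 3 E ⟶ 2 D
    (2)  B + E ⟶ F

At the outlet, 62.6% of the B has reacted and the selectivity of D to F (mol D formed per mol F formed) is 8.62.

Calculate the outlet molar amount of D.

Conversion of B: B consumed = 0.626 × 730.7 = 457.4 mol = 2ξ₁ + 1ξ₂.
Selectivity: 2ξ₁ / (1ξ₂) = 8.62 → ξ₁ = 4.31 ξ₂.
Substitute: (2·4.31 + 1) ξ₂ = 457.4 → ξ₂ = 47.55 mol, ξ₁ = 204.9 mol.
Outlet amounts (n = n₀ + Σ ν·ξ):
  B: 730.7 − 2(204.9) − 1(47.55) = 273.3
  E: 2334 − 3(204.9) − 1(47.55) = 1672
  D: 0 + 2(204.9) = 409.9
  F: 0 + 1(47.55) = 47.55

410 mol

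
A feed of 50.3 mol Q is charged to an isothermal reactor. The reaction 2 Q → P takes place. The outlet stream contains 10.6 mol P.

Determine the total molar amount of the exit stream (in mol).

39.7 mol

For P: n = n₀ + 1ξ → 10.6 = 0 + 1ξ, giving ξ = 10.6 mol.
Outlet amounts (n = n₀ + ν ξ):
  Q: 50.3 − 2(10.6) = 29.1
  P: 0 + 1(10.6) = 10.6
Total out = 29.1 + 10.6 = 39.7 mol.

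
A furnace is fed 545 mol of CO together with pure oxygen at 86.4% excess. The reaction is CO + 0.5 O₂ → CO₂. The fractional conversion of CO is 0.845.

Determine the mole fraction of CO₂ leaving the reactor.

0.56

Stoichiometric O₂ = 0.5 × 545 = 272.5 mol; O₂ fed = 272.5 × 1.864 = 507.9 mol.
Fuel reacted = 0.845 × 545 → ξ = 460.5 mol.
Outlet (n = n₀ + ν ξ):
  CO: 545 − 1(460.5) = 84.48
  O₂: 507.9 − 0.5(460.5) = 277.7
  CO₂: 0 + 1(460.5) = 460.5
Total out = 822.7 mol; y_CO₂ = 460.5 / 822.7 = 0.5598.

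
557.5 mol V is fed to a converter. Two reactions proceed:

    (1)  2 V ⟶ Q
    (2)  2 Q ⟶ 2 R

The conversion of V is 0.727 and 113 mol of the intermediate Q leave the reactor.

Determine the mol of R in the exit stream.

Conversion of V: V consumed = 2ξ₁ = 0.727 × 557.5 → ξ₁ = 202.7 mol.
Q balance: n_Q = 0 + 1ξ₁ − 2ξ₂ = 113 → ξ₂ = (1·202.7 − 113)/2 = 44.83 mol.
Outlet amounts (n = n₀ + Σ ν·ξ):
  V: 557.5 − 2(202.7) = 152.2
  Q: 0 + 1(202.7) − 2(44.83) = 113
  R: 0 + 2(44.83) = 89.65

89.7 mol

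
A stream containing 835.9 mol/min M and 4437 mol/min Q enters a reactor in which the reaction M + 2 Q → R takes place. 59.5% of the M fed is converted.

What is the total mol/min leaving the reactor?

4280 mol/min

M reacted = 0.595 × 835.9 = 497.4 mol/min; ν_M = −1, so ξ = 497.4/1 = 497.4 mol/min.
Outlet amounts (n = n₀ + ν ξ):
  M: 835.9 − 1(497.4) = 338.5
  Q: 4437 − 2(497.4) = 3442
  R: 0 + 1(497.4) = 497.4
Total out = 338.5 + 3442 + 497.4 = 4278 mol/min.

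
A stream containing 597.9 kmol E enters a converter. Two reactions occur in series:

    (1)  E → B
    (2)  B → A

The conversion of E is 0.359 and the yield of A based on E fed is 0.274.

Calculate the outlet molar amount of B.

50.8 kmol

Conversion of E: E consumed = 1ξ₁ = 0.359 × 597.9 → ξ₁ = 214.6 kmol.
Yield of A: 1ξ₂ / 597.9 = 0.274 → ξ₂ = 163.8 kmol.
Outlet amounts (n = n₀ + Σ ν·ξ):
  E: 597.9 − 1(214.6) = 383.3
  B: 0 + 1(214.6) − 1(163.8) = 50.82
  A: 0 + 1(163.8) = 163.8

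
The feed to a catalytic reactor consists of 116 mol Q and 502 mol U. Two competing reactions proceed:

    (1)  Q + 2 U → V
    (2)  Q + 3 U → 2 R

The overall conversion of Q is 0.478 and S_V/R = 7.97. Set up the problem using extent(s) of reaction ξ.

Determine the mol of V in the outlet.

Conversion of Q: Q consumed = 0.478 × 116 = 55.45 mol = 1ξ₁ + 1ξ₂.
Selectivity: 1ξ₁ / (2ξ₂) = 7.97 → ξ₁ = 15.94 ξ₂.
Substitute: (1·15.94 + 1) ξ₂ = 55.45 → ξ₂ = 3.273 mol, ξ₁ = 52.17 mol.
Outlet amounts (n = n₀ + Σ ν·ξ):
  Q: 116 − 1(52.17) − 1(3.273) = 60.55
  U: 502 − 2(52.17) − 3(3.273) = 387.8
  V: 0 + 1(52.17) = 52.17
  R: 0 + 2(3.273) = 6.546

52.2 mol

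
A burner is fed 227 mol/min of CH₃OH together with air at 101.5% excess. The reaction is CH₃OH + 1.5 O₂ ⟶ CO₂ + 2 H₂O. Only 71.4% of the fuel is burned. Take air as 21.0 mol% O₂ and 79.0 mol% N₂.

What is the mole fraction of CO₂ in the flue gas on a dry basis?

Stoichiometric O₂ = 1.5 × 227 = 340.5 mol/min; O₂ fed = 340.5 × 2.015 = 686.1 mol/min.
N₂ fed = 686.1 × 79/21 = 2581 mol/min.
Fuel reacted = 0.714 × 227 → ξ = 162.1 mol/min.
Outlet (n = n₀ + ν ξ):
  CH₃OH: 227 − 1(162.1) = 64.92
  O₂: 686.1 − 1.5(162.1) = 443
  N₂: 2581 (inert)
  CO₂: 0 + 1(162.1) = 162.1
  H₂O: 0 + 2(162.1) = 324.2
Dry total = 3251 mol/min; y_CO₂ (dry) = 162.1 / 3251 = 0.04985.

0.0499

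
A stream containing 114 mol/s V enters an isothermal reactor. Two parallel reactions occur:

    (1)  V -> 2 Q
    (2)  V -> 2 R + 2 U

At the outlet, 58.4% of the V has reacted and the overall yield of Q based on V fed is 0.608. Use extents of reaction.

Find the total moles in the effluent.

Yield of Q: 2ξ₁ / 114 = 0.608 → ξ₁ = 34.66 mol/s.
Conversion of V: 1ξ₁ + 1ξ₂ = 0.584 × 114 = 66.58 → ξ₂ = 31.92 mol/s.
Outlet amounts (n = n₀ + Σ ν·ξ):
  V: 114 − 1(34.66) − 1(31.92) = 47.42
  Q: 0 + 2(34.66) = 69.31
  R: 0 + 2(31.92) = 63.84
  U: 0 + 2(31.92) = 63.84
Total out = 47.42 + 69.31 + 63.84 + 63.84 = 244.4 mol/s.

244 mol/s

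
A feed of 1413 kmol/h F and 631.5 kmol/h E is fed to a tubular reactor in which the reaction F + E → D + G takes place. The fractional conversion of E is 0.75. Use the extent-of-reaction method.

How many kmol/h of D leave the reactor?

474 kmol/h

E reacted = 0.75 × 631.5 = 473.6 kmol/h; ν_E = −1, so ξ = 473.6/1 = 473.6 kmol/h.
Outlet amounts (n = n₀ + ν ξ):
  F: 1413 − 1(473.6) = 939.4
  E: 631.5 − 1(473.6) = 157.9
  D: 0 + 1(473.6) = 473.6
  G: 0 + 1(473.6) = 473.6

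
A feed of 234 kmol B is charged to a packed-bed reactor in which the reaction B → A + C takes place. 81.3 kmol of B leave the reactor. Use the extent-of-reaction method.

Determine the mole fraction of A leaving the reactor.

0.395

For B: n = n₀ − 1ξ → 81.3 = 234 − 1ξ, giving ξ = 152.7 kmol.
Outlet amounts (n = n₀ + ν ξ):
  B: 234 − 1(152.7) = 81.3
  A: 0 + 1(152.7) = 152.7
  C: 0 + 1(152.7) = 152.7
Total out = 386.7 kmol; y_A = 152.7 / 386.7 = 0.3949.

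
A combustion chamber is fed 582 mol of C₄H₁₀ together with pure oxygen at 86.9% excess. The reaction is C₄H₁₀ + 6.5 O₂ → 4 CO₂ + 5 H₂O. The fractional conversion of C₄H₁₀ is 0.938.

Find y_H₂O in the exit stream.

Stoichiometric O₂ = 6.5 × 582 = 3783 mol; O₂ fed = 3783 × 1.869 = 7070 mol.
Fuel reacted = 0.938 × 582 → ξ = 545.9 mol.
Outlet (n = n₀ + ν ξ):
  C₄H₁₀: 582 − 1(545.9) = 36.08
  O₂: 7070 − 6.5(545.9) = 3522
  CO₂: 0 + 4(545.9) = 2184
  H₂O: 0 + 5(545.9) = 2730
Total out = 8471 mol; y_H₂O = 2730 / 8471 = 0.3222.

0.322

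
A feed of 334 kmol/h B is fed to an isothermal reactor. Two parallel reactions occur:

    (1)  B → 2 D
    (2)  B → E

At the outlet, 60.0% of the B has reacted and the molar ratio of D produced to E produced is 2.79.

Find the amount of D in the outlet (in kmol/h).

Conversion of B: B consumed = 0.6 × 334 = 200.4 kmol/h = 1ξ₁ + 1ξ₂.
Selectivity: 2ξ₁ / (1ξ₂) = 2.79 → ξ₁ = 1.395 ξ₂.
Substitute: (1·1.395 + 1) ξ₂ = 200.4 → ξ₂ = 83.67 kmol/h, ξ₁ = 116.7 kmol/h.
Outlet amounts (n = n₀ + Σ ν·ξ):
  B: 334 − 1(116.7) − 1(83.67) = 133.6
  D: 0 + 2(116.7) = 233.5
  E: 0 + 1(83.67) = 83.67

233 kmol/h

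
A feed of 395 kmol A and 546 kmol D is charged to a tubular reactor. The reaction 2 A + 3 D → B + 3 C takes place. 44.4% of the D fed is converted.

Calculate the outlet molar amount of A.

233 kmol

D reacted = 0.444 × 546 = 242.4 kmol; ν_D = −3, so ξ = 242.4/3 = 80.81 kmol.
Outlet amounts (n = n₀ + ν ξ):
  A: 395 − 2(80.81) = 233.4
  D: 546 − 3(80.81) = 303.6
  B: 0 + 1(80.81) = 80.81
  C: 0 + 3(80.81) = 242.4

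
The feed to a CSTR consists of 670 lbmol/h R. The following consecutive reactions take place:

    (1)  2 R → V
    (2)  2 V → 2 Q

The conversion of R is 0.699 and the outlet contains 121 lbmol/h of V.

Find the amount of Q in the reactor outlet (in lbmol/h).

113 lbmol/h

Conversion of R: R consumed = 2ξ₁ = 0.699 × 670 → ξ₁ = 234.2 lbmol/h.
V balance: n_V = 0 + 1ξ₁ − 2ξ₂ = 121 → ξ₂ = (1·234.2 − 121)/2 = 56.58 lbmol/h.
Outlet amounts (n = n₀ + Σ ν·ξ):
  R: 670 − 2(234.2) = 201.7
  V: 0 + 1(234.2) − 2(56.58) = 121
  Q: 0 + 2(56.58) = 113.2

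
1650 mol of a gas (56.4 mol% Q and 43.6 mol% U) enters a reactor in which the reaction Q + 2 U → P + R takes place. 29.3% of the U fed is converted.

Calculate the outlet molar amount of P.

105 mol

U reacted = 0.293 × 719.4 = 210.8 mol; ν_U = −2, so ξ = 210.8/2 = 105.4 mol.
Outlet amounts (n = n₀ + ν ξ):
  Q: 930.6 − 1(105.4) = 825.2
  U: 719.4 − 2(105.4) = 508.6
  P: 0 + 1(105.4) = 105.4
  R: 0 + 1(105.4) = 105.4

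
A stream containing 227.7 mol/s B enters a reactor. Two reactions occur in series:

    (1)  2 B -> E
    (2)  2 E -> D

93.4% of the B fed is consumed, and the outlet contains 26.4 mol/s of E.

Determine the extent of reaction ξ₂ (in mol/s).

Conversion of B: B consumed = 2ξ₁ = 0.934 × 227.7 → ξ₁ = 106.3 mol/s.
E balance: n_E = 0 + 1ξ₁ − 2ξ₂ = 26.4 → ξ₂ = (1·106.3 − 26.4)/2 = 39.97 mol/s.
Outlet amounts (n = n₀ + Σ ν·ξ):
  B: 227.7 − 2(106.3) = 15.03
  E: 0 + 1(106.3) − 2(39.97) = 26.4
  D: 0 + 1(39.97) = 39.97

ξ₂ = 40 mol/s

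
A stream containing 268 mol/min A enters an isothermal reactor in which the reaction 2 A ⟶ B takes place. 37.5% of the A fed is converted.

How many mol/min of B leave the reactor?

A reacted = 0.375 × 268 = 100.5 mol/min; ν_A = −2, so ξ = 100.5/2 = 50.25 mol/min.
Outlet amounts (n = n₀ + ν ξ):
  A: 268 − 2(50.25) = 167.5
  B: 0 + 1(50.25) = 50.25

50.2 mol/min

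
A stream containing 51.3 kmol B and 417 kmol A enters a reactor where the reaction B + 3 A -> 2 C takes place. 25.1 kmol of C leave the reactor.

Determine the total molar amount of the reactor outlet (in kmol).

For C: n = n₀ + 2ξ → 25.1 = 0 + 2ξ, giving ξ = 12.55 kmol.
Outlet amounts (n = n₀ + ν ξ):
  B: 51.3 − 1(12.55) = 38.75
  A: 417 − 3(12.55) = 379.4
  C: 0 + 2(12.55) = 25.1
Total out = 38.75 + 379.4 + 25.1 = 443.2 kmol.

443 kmol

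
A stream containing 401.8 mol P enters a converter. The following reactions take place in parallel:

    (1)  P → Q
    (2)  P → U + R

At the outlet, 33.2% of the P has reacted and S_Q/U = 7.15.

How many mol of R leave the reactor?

Conversion of P: P consumed = 0.332 × 401.8 = 133.4 mol = 1ξ₁ + 1ξ₂.
Selectivity: 1ξ₁ / (1ξ₂) = 7.15 → ξ₁ = 7.15 ξ₂.
Substitute: (1·7.15 + 1) ξ₂ = 133.4 → ξ₂ = 16.37 mol, ξ₁ = 117 mol.
Outlet amounts (n = n₀ + Σ ν·ξ):
  P: 401.8 − 1(117) − 1(16.37) = 268.4
  Q: 0 + 1(117) = 117
  U: 0 + 1(16.37) = 16.37
  R: 0 + 1(16.37) = 16.37

16.4 mol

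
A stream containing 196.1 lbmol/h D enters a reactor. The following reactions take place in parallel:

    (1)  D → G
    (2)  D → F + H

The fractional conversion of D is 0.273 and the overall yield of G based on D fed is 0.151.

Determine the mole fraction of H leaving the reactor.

0.109

Yield of G: 1ξ₁ / 196.1 = 0.151 → ξ₁ = 29.61 lbmol/h.
Conversion of D: 1ξ₁ + 1ξ₂ = 0.273 × 196.1 = 53.54 → ξ₂ = 23.92 lbmol/h.
Outlet amounts (n = n₀ + Σ ν·ξ):
  D: 196.1 − 1(29.61) − 1(23.92) = 142.6
  G: 0 + 1(29.61) = 29.61
  F: 0 + 1(23.92) = 23.92
  H: 0 + 1(23.92) = 23.92
Total out = 220 lbmol/h; y_H = 23.92 / 220 = 0.1087.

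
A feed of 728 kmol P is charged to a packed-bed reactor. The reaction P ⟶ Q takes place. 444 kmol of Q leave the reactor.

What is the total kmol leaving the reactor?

For Q: n = n₀ + 1ξ → 444 = 0 + 1ξ, giving ξ = 444 kmol.
Outlet amounts (n = n₀ + ν ξ):
  P: 728 − 1(444) = 284
  Q: 0 + 1(444) = 444
Total out = 284 + 444 = 728 kmol.

728 kmol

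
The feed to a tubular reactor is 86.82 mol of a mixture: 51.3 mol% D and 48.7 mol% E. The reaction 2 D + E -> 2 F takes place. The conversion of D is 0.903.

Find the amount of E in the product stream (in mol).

22.2 mol

D reacted = 0.903 × 44.54 = 40.22 mol; ν_D = −2, so ξ = 40.22/2 = 20.11 mol.
Outlet amounts (n = n₀ + ν ξ):
  D: 44.54 − 2(20.11) = 4.32
  E: 42.28 − 1(20.11) = 22.17
  F: 0 + 2(20.11) = 40.22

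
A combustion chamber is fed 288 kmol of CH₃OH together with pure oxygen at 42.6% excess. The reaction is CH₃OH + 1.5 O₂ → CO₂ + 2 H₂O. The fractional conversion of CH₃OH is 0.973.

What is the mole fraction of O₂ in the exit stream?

Stoichiometric O₂ = 1.5 × 288 = 432 kmol; O₂ fed = 432 × 1.426 = 616 kmol.
Fuel reacted = 0.973 × 288 → ξ = 280.2 kmol.
Outlet (n = n₀ + ν ξ):
  CH₃OH: 288 − 1(280.2) = 7.776
  O₂: 616 − 1.5(280.2) = 195.7
  CO₂: 0 + 1(280.2) = 280.2
  H₂O: 0 + 2(280.2) = 560.4
Total out = 1044 kmol; y_O₂ = 195.7 / 1044 = 0.1874.

0.187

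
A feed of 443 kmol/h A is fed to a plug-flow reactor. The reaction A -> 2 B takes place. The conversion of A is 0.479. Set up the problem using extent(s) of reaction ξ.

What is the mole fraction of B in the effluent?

A reacted = 0.479 × 443 = 212.2 kmol/h; ν_A = −1, so ξ = 212.2/1 = 212.2 kmol/h.
Outlet amounts (n = n₀ + ν ξ):
  A: 443 − 1(212.2) = 230.8
  B: 0 + 2(212.2) = 424.4
Total out = 655.2 kmol/h; y_B = 424.4 / 655.2 = 0.6477.

0.648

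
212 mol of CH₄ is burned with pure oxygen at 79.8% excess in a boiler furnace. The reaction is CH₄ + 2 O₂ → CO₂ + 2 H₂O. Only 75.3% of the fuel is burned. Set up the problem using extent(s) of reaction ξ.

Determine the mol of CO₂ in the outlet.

Stoichiometric O₂ = 2 × 212 = 424 mol; O₂ fed = 424 × 1.798 = 762.4 mol.
Fuel reacted = 0.753 × 212 → ξ = 159.6 mol.
Outlet (n = n₀ + ν ξ):
  CH₄: 212 − 1(159.6) = 52.36
  O₂: 762.4 − 2(159.6) = 443.1
  CO₂: 0 + 1(159.6) = 159.6
  H₂O: 0 + 2(159.6) = 319.3

160 mol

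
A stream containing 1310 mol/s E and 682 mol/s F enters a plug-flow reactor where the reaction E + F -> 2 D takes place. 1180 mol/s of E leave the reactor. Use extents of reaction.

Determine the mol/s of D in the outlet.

260 mol/s

For E: n = n₀ − 1ξ → 1180 = 1310 − 1ξ, giving ξ = 130 mol/s.
Outlet amounts (n = n₀ + ν ξ):
  E: 1310 − 1(130) = 1180
  F: 682 − 1(130) = 552
  D: 0 + 2(130) = 260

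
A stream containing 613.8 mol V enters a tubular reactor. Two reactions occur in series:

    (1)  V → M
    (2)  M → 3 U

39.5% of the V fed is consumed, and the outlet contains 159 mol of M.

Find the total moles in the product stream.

781 mol

Conversion of V: V consumed = 1ξ₁ = 0.395 × 613.8 → ξ₁ = 242.5 mol.
M balance: n_M = 0 + 1ξ₁ − 1ξ₂ = 159 → ξ₂ = (1·242.5 − 159)/1 = 83.45 mol.
Outlet amounts (n = n₀ + Σ ν·ξ):
  V: 613.8 − 1(242.5) = 371.3
  M: 0 + 1(242.5) − 1(83.45) = 159
  U: 0 + 3(83.45) = 250.4
Total out = 371.3 + 159 + 250.4 = 780.7 mol.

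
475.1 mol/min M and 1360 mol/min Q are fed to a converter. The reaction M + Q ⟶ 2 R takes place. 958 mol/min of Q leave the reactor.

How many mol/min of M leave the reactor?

For Q: n = n₀ − 1ξ → 958 = 1360 − 1ξ, giving ξ = 402 mol/min.
Outlet amounts (n = n₀ + ν ξ):
  M: 475.1 − 1(402) = 73.1
  Q: 1360 − 1(402) = 958
  R: 0 + 2(402) = 804

73.1 mol/min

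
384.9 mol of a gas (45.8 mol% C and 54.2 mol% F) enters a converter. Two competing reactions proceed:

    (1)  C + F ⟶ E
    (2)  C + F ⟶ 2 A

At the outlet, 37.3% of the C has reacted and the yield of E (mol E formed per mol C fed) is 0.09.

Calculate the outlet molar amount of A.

Yield of E: 1ξ₁ / 176.3 = 0.09 → ξ₁ = 15.87 mol.
Conversion of C: 1ξ₁ + 1ξ₂ = 0.373 × 176.3 = 65.75 → ξ₂ = 49.89 mol.
Outlet amounts (n = n₀ + Σ ν·ξ):
  C: 176.3 − 1(15.87) − 1(49.89) = 110.5
  F: 208.6 − 1(15.87) − 1(49.89) = 142.9
  E: 0 + 1(15.87) = 15.87
  A: 0 + 2(49.89) = 99.78

99.8 mol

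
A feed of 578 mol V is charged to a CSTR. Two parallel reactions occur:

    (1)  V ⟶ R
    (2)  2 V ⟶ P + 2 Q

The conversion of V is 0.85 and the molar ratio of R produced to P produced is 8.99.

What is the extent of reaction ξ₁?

ξ₁ = 402 mol

Conversion of V: V consumed = 0.85 × 578 = 491.3 mol = 1ξ₁ + 2ξ₂.
Selectivity: 1ξ₁ / (1ξ₂) = 8.99 → ξ₁ = 8.99 ξ₂.
Substitute: (1·8.99 + 2) ξ₂ = 491.3 → ξ₂ = 44.7 mol, ξ₁ = 401.9 mol.
Outlet amounts (n = n₀ + Σ ν·ξ):
  V: 578 − 1(401.9) − 2(44.7) = 86.7
  R: 0 + 1(401.9) = 401.9
  P: 0 + 1(44.7) = 44.7
  Q: 0 + 2(44.7) = 89.41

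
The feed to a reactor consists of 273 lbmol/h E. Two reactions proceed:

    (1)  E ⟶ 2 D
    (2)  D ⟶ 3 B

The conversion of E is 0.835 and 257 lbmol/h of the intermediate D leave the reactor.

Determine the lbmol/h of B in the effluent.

Conversion of E: E consumed = 1ξ₁ = 0.835 × 273 → ξ₁ = 228 lbmol/h.
D balance: n_D = 0 + 2ξ₁ − 1ξ₂ = 257 → ξ₂ = (2·228 − 257)/1 = 198.9 lbmol/h.
Outlet amounts (n = n₀ + Σ ν·ξ):
  E: 273 − 1(228) = 45.05
  D: 0 + 2(228) − 1(198.9) = 257
  B: 0 + 3(198.9) = 596.7

597 lbmol/h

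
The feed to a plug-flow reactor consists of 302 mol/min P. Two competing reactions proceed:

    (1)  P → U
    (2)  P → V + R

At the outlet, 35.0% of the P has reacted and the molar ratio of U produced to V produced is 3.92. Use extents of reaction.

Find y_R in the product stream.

Conversion of P: P consumed = 0.35 × 302 = 105.7 mol/min = 1ξ₁ + 1ξ₂.
Selectivity: 1ξ₁ / (1ξ₂) = 3.92 → ξ₁ = 3.92 ξ₂.
Substitute: (1·3.92 + 1) ξ₂ = 105.7 → ξ₂ = 21.48 mol/min, ξ₁ = 84.22 mol/min.
Outlet amounts (n = n₀ + Σ ν·ξ):
  P: 302 − 1(84.22) − 1(21.48) = 196.3
  U: 0 + 1(84.22) = 84.22
  V: 0 + 1(21.48) = 21.48
  R: 0 + 1(21.48) = 21.48
Total out = 323.5 mol/min; y_R = 21.48 / 323.5 = 0.06641.

0.0664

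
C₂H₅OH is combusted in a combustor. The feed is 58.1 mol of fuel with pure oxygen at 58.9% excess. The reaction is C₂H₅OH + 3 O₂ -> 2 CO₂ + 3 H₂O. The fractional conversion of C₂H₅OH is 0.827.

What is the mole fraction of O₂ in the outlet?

0.347

Stoichiometric O₂ = 3 × 58.1 = 174.3 mol; O₂ fed = 174.3 × 1.589 = 277 mol.
Fuel reacted = 0.827 × 58.1 → ξ = 48.05 mol.
Outlet (n = n₀ + ν ξ):
  C₂H₅OH: 58.1 − 1(48.05) = 10.05
  O₂: 277 − 3(48.05) = 132.8
  CO₂: 0 + 2(48.05) = 96.1
  H₂O: 0 + 3(48.05) = 144.1
Total out = 383.1 mol; y_O₂ = 132.8 / 383.1 = 0.3467.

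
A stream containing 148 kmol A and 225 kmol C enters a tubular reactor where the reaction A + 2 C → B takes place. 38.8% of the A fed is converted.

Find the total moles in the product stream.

A reacted = 0.388 × 148 = 57.42 kmol; ν_A = −1, so ξ = 57.42/1 = 57.42 kmol.
Outlet amounts (n = n₀ + ν ξ):
  A: 148 − 1(57.42) = 90.58
  C: 225 − 2(57.42) = 110.2
  B: 0 + 1(57.42) = 57.42
Total out = 90.58 + 110.2 + 57.42 = 258.2 kmol.

258 kmol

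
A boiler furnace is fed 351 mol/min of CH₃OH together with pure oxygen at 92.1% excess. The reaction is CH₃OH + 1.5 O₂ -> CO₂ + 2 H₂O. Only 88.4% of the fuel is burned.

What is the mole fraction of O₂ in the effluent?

0.36

Stoichiometric O₂ = 1.5 × 351 = 526.5 mol/min; O₂ fed = 526.5 × 1.921 = 1011 mol/min.
Fuel reacted = 0.884 × 351 → ξ = 310.3 mol/min.
Outlet (n = n₀ + ν ξ):
  CH₃OH: 351 − 1(310.3) = 40.72
  O₂: 1011 − 1.5(310.3) = 546
  CO₂: 0 + 1(310.3) = 310.3
  H₂O: 0 + 2(310.3) = 620.6
Total out = 1518 mol/min; y_O₂ = 546 / 1518 = 0.3598.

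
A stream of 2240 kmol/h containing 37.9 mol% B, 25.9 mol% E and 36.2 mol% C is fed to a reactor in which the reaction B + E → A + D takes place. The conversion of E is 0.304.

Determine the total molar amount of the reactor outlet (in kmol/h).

2240 kmol/h

E reacted = 0.304 × 580.2 = 176.4 kmol/h; ν_E = −1, so ξ = 176.4/1 = 176.4 kmol/h.
Outlet amounts (n = n₀ + ν ξ):
  B: 849 − 1(176.4) = 672.6
  E: 580.2 − 1(176.4) = 403.8
  A: 0 + 1(176.4) = 176.4
  D: 0 + 1(176.4) = 176.4
  C: 810.9 (inert)
Total out = 672.6 + 403.8 + 176.4 + 176.4 + 810.9 = 2240 kmol/h.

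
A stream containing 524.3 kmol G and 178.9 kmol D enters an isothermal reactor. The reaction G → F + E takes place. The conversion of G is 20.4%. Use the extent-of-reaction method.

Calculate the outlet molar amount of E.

G reacted = 0.204 × 524.3 = 107 kmol; ν_G = −1, so ξ = 107/1 = 107 kmol.
Outlet amounts (n = n₀ + ν ξ):
  G: 524.3 − 1(107) = 417.3
  F: 0 + 1(107) = 107
  E: 0 + 1(107) = 107
  D: 178.9 (inert)

107 kmol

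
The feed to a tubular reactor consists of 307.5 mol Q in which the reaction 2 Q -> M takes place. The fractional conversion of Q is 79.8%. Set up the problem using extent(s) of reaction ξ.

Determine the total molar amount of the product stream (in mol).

185 mol

Q reacted = 0.798 × 307.5 = 245.4 mol; ν_Q = −2, so ξ = 245.4/2 = 122.7 mol.
Outlet amounts (n = n₀ + ν ξ):
  Q: 307.5 − 2(122.7) = 62.11
  M: 0 + 1(122.7) = 122.7
Total out = 62.11 + 122.7 = 184.8 mol.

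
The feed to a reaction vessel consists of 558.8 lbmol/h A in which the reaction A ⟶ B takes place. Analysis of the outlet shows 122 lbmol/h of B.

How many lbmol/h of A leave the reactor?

For B: n = n₀ + 1ξ → 122 = 0 + 1ξ, giving ξ = 122 lbmol/h.
Outlet amounts (n = n₀ + ν ξ):
  A: 558.8 − 1(122) = 436.8
  B: 0 + 1(122) = 122

437 lbmol/h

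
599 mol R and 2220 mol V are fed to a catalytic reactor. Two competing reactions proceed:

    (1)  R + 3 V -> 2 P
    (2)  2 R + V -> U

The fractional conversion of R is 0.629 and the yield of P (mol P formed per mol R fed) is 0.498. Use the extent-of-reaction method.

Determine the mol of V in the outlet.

1660 mol

Yield of P: 2ξ₁ / 599 = 0.498 → ξ₁ = 149.2 mol.
Conversion of R: 1ξ₁ + 2ξ₂ = 0.629 × 599 = 376.8 → ξ₂ = 113.8 mol.
Outlet amounts (n = n₀ + Σ ν·ξ):
  R: 599 − 1(149.2) − 2(113.8) = 222.2
  V: 2220 − 3(149.2) − 1(113.8) = 1659
  P: 0 + 2(149.2) = 298.3
  U: 0 + 1(113.8) = 113.8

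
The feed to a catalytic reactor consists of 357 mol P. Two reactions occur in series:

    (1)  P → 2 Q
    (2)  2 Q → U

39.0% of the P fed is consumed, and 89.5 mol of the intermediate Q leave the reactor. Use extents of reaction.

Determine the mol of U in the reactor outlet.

Conversion of P: P consumed = 1ξ₁ = 0.39 × 357 → ξ₁ = 139.2 mol.
Q balance: n_Q = 0 + 2ξ₁ − 2ξ₂ = 89.5 → ξ₂ = (2·139.2 − 89.5)/2 = 94.48 mol.
Outlet amounts (n = n₀ + Σ ν·ξ):
  P: 357 − 1(139.2) = 217.8
  Q: 0 + 2(139.2) − 2(94.48) = 89.5
  U: 0 + 1(94.48) = 94.48

94.5 mol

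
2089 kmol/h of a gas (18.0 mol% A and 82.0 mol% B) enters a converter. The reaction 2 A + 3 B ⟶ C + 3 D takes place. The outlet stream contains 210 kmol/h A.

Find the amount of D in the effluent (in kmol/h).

For A: n = n₀ − 2ξ → 210 = 376 − 2ξ, giving ξ = 83.01 kmol/h.
Outlet amounts (n = n₀ + ν ξ):
  A: 376 − 2(83.01) = 210
  B: 1713 − 3(83.01) = 1464
  C: 0 + 1(83.01) = 83.01
  D: 0 + 3(83.01) = 249

249 kmol/h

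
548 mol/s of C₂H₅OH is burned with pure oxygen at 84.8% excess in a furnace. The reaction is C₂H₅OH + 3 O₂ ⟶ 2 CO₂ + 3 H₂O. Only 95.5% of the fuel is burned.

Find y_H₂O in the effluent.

Stoichiometric O₂ = 3 × 548 = 1644 mol/s; O₂ fed = 1644 × 1.848 = 3038 mol/s.
Fuel reacted = 0.955 × 548 → ξ = 523.3 mol/s.
Outlet (n = n₀ + ν ξ):
  C₂H₅OH: 548 − 1(523.3) = 24.66
  O₂: 3038 − 3(523.3) = 1468
  CO₂: 0 + 2(523.3) = 1047
  H₂O: 0 + 3(523.3) = 1570
Total out = 4109 mol/s; y_H₂O = 1570 / 4109 = 0.3821.

0.382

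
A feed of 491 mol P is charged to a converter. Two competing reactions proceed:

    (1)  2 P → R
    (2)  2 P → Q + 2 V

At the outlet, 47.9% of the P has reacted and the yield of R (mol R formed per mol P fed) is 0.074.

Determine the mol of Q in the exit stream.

Yield of R: 1ξ₁ / 491 = 0.074 → ξ₁ = 36.33 mol.
Conversion of P: 2ξ₁ + 2ξ₂ = 0.479 × 491 = 235.2 → ξ₂ = 81.26 mol.
Outlet amounts (n = n₀ + Σ ν·ξ):
  P: 491 − 2(36.33) − 2(81.26) = 255.8
  R: 0 + 1(36.33) = 36.33
  Q: 0 + 1(81.26) = 81.26
  V: 0 + 2(81.26) = 162.5

81.3 mol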